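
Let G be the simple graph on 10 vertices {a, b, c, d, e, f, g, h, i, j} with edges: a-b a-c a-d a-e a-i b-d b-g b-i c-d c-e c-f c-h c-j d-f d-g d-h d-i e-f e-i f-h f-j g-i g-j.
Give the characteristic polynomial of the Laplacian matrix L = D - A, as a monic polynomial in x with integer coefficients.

Reading degrees in the order [a, b, c, d, e, f, g, h, i, j] gives [5, 4, 6, 7, 4, 5, 4, 3, 5, 3]; set D = diag(5, 4, 6, 7, 4, 5, 4, 3, 5, 3) and form L = D - A. Computing det(xI - L) by cofactor expansion (or equivalently via sum-over-permutations) gives x^10 - 46x^9 + 922x^8 - 10554x^7 + 75914x^6 - 355192x^5 + 1078955x^4 - 2047848x^3 + 2199698x^2 - 1017300x. The coefficient of x^9 equals -trace(L) = -46, matching the sum of degrees. The largest eigenvalue, 8.3943, is at most the vertex count 10.

x^10 - 46x^9 + 922x^8 - 10554x^7 + 75914x^6 - 355192x^5 + 1078955x^4 - 2047848x^3 + 2199698x^2 - 1017300x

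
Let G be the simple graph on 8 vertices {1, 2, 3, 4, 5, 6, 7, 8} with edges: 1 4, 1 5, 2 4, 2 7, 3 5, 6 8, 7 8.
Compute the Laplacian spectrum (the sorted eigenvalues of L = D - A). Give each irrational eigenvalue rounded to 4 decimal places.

[0, 0.1522, 0.5858, 1.2346, 2, 2.7654, 3.4142, 3.8478]

With the vertex order [1, 2, 3, 4, 5, 6, 7, 8], the degrees are [2, 2, 1, 2, 2, 1, 2, 2], giving D = diag(2, 2, 1, 2, 2, 1, 2, 2) and L = D - A. The multiplicity of 0 as a Laplacian eigenvalue equals the number of connected components. By the matrix-tree theorem the graph has (1/8) * product of the nonzero eigenvalues = 1 spanning tree.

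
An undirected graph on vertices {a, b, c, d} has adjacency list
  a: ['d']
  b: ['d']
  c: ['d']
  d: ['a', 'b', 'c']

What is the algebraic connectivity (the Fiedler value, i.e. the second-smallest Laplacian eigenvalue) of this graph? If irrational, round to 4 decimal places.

1

Each diagonal entry of L is the vertex degree and each off-diagonal entry is -1 where an edge is present, 0 otherwise; in the order [a, b, c, d] the diagonal is [1, 1, 1, 3]. Computing the eigenvalues of L and sorting gives [0, 1, 1, 4]. The Fiedler value lambda_2 = 1 is strictly positive, so the graph is connected. The eigenvalues sum to 6, which equals trace(L) = 2|E|.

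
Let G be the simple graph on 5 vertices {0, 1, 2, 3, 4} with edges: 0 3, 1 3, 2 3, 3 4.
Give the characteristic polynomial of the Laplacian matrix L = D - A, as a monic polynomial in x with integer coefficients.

x^5 - 8x^4 + 18x^3 - 16x^2 + 5x

Reading degrees in the order [0, 1, 2, 3, 4] gives [1, 1, 1, 4, 1]; set D = diag(1, 1, 1, 4, 1) and form L = D - A. Computing det(xI - L) by cofactor expansion (or equivalently via sum-over-permutations) gives x^5 - 8x^4 + 18x^3 - 16x^2 + 5x. Since p(0) = det(-L) = 0, x divides p(x). There is one zero in the spectrum, matching the 1 component. The eigenvalues sum to 8, which equals trace(L) = 2|E|.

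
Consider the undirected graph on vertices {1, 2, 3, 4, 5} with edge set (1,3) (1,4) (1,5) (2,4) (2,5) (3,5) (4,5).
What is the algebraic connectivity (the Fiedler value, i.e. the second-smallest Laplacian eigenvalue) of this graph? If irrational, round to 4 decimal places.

1.5858

Reading degrees in the order [1, 2, 3, 4, 5] gives [3, 2, 2, 3, 4]; set D = diag(3, 2, 2, 3, 4) and form L = D - A. The sorted Laplacian eigenvalues are [0, 1.5858, 3, 4.4142, 5]; the algebraic connectivity is the second entry, 1.5858. There is one zero in the spectrum, matching the 1 component. By the matrix-tree theorem the graph has (1/5) * product of the nonzero eigenvalues = 21 spanning trees.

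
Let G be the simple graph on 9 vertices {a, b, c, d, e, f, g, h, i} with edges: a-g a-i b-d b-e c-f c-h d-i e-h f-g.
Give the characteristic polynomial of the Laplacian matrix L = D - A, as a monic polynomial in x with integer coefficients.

x^9 - 18x^8 + 135x^7 - 546x^6 + 1287x^5 - 1782x^4 + 1386x^3 - 540x^2 + 81x

With the vertex order [a, b, c, d, e, f, g, h, i], the degrees are [2, 2, 2, 2, 2, 2, 2, 2, 2], giving D = diag(2, 2, 2, 2, 2, 2, 2, 2, 2) and L = D - A. L has integer entries, so p(x) = det(xI - L) has integer coefficients. Expanding the determinant yields x^9 - 18x^8 + 135x^7 - 546x^6 + 1287x^5 - 1782x^4 + 1386x^3 - 540x^2 + 81x. The constant term is 0 because L is singular (the all-ones vector lies in its kernel).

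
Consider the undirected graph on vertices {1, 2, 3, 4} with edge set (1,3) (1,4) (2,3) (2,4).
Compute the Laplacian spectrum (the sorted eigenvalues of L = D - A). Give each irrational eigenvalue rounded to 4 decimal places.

[0, 2, 2, 4]

Each diagonal entry of L is the vertex degree and each off-diagonal entry is -1 where an edge is present, 0 otherwise; in the order [1, 2, 3, 4] the diagonal is [2, 2, 2, 2]. The multiplicity of 0 as a Laplacian eigenvalue equals the number of connected components. The largest eigenvalue, 4, is at most the vertex count 4.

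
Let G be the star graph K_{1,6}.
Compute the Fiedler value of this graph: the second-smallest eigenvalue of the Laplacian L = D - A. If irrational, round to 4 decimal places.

The graph has 7 vertices and degree multiset [6, 1, 1, 1, 1, 1, 1]; D is the diagonal matrix of degrees and L = D - A. The smallest Laplacian eigenvalue is always 0. The next one, lambda_2 = 1, measures how hard the graph is to disconnect: larger values mean better connectivity. The eigenvalues sum to 12, which equals trace(L) = 2|E|. There is one zero in the spectrum, matching the 1 component.

1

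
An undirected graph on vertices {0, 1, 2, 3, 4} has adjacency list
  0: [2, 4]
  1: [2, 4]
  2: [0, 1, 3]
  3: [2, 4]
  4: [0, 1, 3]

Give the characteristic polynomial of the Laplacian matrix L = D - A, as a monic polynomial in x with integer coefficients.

x^5 - 12x^4 + 51x^3 - 92x^2 + 60x

With the vertex order [0, 1, 2, 3, 4], the degrees are [2, 2, 3, 2, 3], giving D = diag(2, 2, 3, 2, 3) and L = D - A. L has integer entries, so p(x) = det(xI - L) has integer coefficients. Expanding the determinant yields x^5 - 12x^4 + 51x^3 - 92x^2 + 60x. The constant term is 0 because L is singular (the all-ones vector lies in its kernel).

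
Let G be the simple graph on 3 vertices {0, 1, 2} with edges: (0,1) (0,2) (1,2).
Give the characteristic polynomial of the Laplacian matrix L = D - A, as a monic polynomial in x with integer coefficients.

x^3 - 6x^2 + 9x

With the vertex order [0, 1, 2], the degrees are [2, 2, 2], giving D = diag(2, 2, 2) and L = D - A. Computing det(xI - L) by cofactor expansion (or equivalently via sum-over-permutations) gives x^3 - 6x^2 + 9x. The coefficient of x^2 equals -trace(L) = -6, matching the sum of degrees. By the matrix-tree theorem the graph has (1/3) * product of the nonzero eigenvalues = 3 spanning trees.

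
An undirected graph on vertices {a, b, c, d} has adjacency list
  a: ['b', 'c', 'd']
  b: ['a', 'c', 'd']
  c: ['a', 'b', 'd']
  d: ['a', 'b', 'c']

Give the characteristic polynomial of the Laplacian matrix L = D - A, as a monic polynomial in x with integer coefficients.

x^4 - 12x^3 + 48x^2 - 64x

Reading degrees in the order [a, b, c, d] gives [3, 3, 3, 3]; set D = diag(3, 3, 3, 3) and form L = D - A. Computing det(xI - L) by cofactor expansion (or equivalently via sum-over-permutations) gives x^4 - 12x^3 + 48x^2 - 64x. The coefficient of x^3 equals -trace(L) = -12, matching the sum of degrees.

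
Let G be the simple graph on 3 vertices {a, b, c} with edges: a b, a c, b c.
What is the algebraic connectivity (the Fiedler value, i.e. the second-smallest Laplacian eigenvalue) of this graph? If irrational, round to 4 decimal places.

Reading degrees in the order [a, b, c] gives [2, 2, 2]; set D = diag(2, 2, 2) and form L = D - A. Computing the eigenvalues of L and sorting gives [0, 3, 3]. The Fiedler value lambda_2 = 3 is strictly positive, so the graph is connected. The largest eigenvalue, 3, is at most the vertex count 3. By the matrix-tree theorem the graph has (1/3) * product of the nonzero eigenvalues = 3 spanning trees.

3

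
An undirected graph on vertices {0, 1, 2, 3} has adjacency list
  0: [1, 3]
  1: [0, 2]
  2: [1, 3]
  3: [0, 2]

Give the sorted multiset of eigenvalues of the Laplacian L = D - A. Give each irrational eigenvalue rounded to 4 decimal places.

Each diagonal entry of L is the vertex degree and each off-diagonal entry is -1 where an edge is present, 0 otherwise; in the order [0, 1, 2, 3] the diagonal is [2, 2, 2, 2]. Since every row of L sums to 0, the all-ones vector is in the kernel and 0 is an eigenvalue. The eigenvalues sum to 8, which equals trace(L) = 2|E|. By the matrix-tree theorem the graph has (1/4) * product of the nonzero eigenvalues = 4 spanning trees.

[0, 2, 2, 4]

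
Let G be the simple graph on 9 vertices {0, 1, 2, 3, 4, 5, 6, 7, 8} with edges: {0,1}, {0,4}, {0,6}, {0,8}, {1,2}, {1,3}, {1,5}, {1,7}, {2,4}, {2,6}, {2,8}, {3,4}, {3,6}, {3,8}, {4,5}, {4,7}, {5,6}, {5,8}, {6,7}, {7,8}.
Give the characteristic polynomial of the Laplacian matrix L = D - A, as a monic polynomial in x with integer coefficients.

Reading degrees in the order [0, 1, 2, 3, 4, 5, 6, 7, 8] gives [4, 5, 4, 4, 5, 4, 5, 4, 5]; set D = diag(4, 5, 4, 4, 5, 4, 5, 4, 5) and form L = D - A. L has integer entries, so p(x) = det(xI - L) has integer coefficients. Expanding the determinant yields x^9 - 40x^8 + 690x^7 - 6720x^6 + 40485x^5 - 154704x^4 + 366560x^3 - 492800x^2 + 288000x. The constant term is 0 because L is singular (the all-ones vector lies in its kernel). There is one zero in the spectrum, matching the 1 component.

x^9 - 40x^8 + 690x^7 - 6720x^6 + 40485x^5 - 154704x^4 + 366560x^3 - 492800x^2 + 288000x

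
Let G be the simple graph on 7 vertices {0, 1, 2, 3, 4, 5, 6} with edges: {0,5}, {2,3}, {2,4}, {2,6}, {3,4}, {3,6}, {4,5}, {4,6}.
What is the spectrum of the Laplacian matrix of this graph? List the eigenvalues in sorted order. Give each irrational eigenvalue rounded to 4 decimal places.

[0, 0, 0.4859, 2.4280, 4, 4, 5.0861]

Reading degrees in the order [0, 1, 2, 3, 4, 5, 6] gives [1, 0, 3, 3, 4, 2, 3]; set D = diag(1, 0, 3, 3, 4, 2, 3) and form L = D - A. The multiplicity of 0 as a Laplacian eigenvalue equals the number of connected components. The 2 zero eigenvalues correspond to the 2 connected components. The eigenvalues sum to 16, which equals trace(L) = 2|E|.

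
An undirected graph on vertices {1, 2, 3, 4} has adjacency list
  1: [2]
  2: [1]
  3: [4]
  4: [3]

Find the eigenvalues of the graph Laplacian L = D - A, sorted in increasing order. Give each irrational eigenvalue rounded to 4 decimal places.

Each diagonal entry of L is the vertex degree and each off-diagonal entry is -1 where an edge is present, 0 otherwise; in the order [1, 2, 3, 4] the diagonal is [1, 1, 1, 1]. Diagonalising L (or applying a numerical eigensolver to the 4x4 matrix) gives the spectrum above. The 2 zero eigenvalues correspond to the 2 connected components. There are 2 zeros in the spectrum, matching the 2 components.

[0, 0, 2, 2]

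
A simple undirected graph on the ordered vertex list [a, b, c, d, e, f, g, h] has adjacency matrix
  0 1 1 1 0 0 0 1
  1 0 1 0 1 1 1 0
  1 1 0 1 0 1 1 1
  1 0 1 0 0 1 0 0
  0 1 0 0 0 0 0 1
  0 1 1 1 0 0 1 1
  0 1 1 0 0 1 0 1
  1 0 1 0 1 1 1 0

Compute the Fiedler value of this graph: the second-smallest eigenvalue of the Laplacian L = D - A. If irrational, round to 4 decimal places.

1.8049

Reading degrees in the order [a, b, c, d, e, f, g, h] gives [4, 5, 6, 3, 2, 5, 4, 5]; set D = diag(4, 5, 6, 3, 2, 5, 4, 5) and form L = D - A. The smallest Laplacian eigenvalue is always 0. The next one, lambda_2 = 1.8049, measures how hard the graph is to disconnect: larger values mean better connectivity.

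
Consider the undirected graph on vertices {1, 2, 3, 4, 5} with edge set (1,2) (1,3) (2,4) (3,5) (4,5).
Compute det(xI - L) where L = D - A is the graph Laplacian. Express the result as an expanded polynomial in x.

x^5 - 10x^4 + 35x^3 - 50x^2 + 25x

With the vertex order [1, 2, 3, 4, 5], the degrees are [2, 2, 2, 2, 2], giving D = diag(2, 2, 2, 2, 2) and L = D - A. Computing det(xI - L) by cofactor expansion (or equivalently via sum-over-permutations) gives x^5 - 10x^4 + 35x^3 - 50x^2 + 25x. Since p(0) = det(-L) = 0, x divides p(x). There is one zero in the spectrum, matching the 1 component. By the matrix-tree theorem the graph has (1/5) * product of the nonzero eigenvalues = 5 spanning trees.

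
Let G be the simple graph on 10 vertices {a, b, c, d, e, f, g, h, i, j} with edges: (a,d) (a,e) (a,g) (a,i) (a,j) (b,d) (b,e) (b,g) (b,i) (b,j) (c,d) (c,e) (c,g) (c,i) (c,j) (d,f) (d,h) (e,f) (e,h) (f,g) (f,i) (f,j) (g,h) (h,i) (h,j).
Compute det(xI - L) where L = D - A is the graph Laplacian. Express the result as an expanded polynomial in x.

Reading degrees in the order [a, b, c, d, e, f, g, h, i, j] gives [5, 5, 5, 5, 5, 5, 5, 5, 5, 5]; set D = diag(5, 5, 5, 5, 5, 5, 5, 5, 5, 5) and form L = D - A. The eigenvalues of L are [0, 5, 5, 5, 5, 5, 5, 5, 5, 10]; the characteristic polynomial is the product of (x - lambda_i), which multiplies out to x^10 - 50x^9 + 1100x^8 - 14000x^7 + 113750x^6 - 612500x^5 + 2187500x^4 - 5000000x^3 + 6640625x^2 - 3906250x. The coefficient of x^9 equals -trace(L) = -50, matching the sum of degrees. The eigenvalues sum to 50, which equals trace(L) = 2|E|.

x^10 - 50x^9 + 1100x^8 - 14000x^7 + 113750x^6 - 612500x^5 + 2187500x^4 - 5000000x^3 + 6640625x^2 - 3906250x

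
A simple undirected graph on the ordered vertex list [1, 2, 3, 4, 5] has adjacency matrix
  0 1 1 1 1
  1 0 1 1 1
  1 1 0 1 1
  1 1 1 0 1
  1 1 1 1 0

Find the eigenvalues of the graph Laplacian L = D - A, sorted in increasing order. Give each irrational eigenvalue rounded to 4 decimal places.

[0, 5, 5, 5, 5]

Each diagonal entry of L is the vertex degree and each off-diagonal entry is -1 where an edge is present, 0 otherwise; in the order [1, 2, 3, 4, 5] the diagonal is [4, 4, 4, 4, 4]. Since every row of L sums to 0, the all-ones vector is in the kernel and 0 is an eigenvalue. By the matrix-tree theorem the graph has (1/5) * product of the nonzero eigenvalues = 125 spanning trees. The eigenvalues sum to 20, which equals trace(L) = 2|E|.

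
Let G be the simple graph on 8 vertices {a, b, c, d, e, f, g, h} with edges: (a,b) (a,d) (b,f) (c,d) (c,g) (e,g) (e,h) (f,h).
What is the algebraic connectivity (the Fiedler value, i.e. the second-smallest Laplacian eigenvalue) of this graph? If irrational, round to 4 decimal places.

With the vertex order [a, b, c, d, e, f, g, h], the degrees are [2, 2, 2, 2, 2, 2, 2, 2], giving D = diag(2, 2, 2, 2, 2, 2, 2, 2) and L = D - A. The sorted Laplacian eigenvalues are [0, 0.5858, 0.5858, 2, 2, 3.4142, 3.4142, 4]; the algebraic connectivity is the second entry, 0.5858. By the matrix-tree theorem the graph has (1/8) * product of the nonzero eigenvalues = 8 spanning trees. There is one zero in the spectrum, matching the 1 component.

0.5858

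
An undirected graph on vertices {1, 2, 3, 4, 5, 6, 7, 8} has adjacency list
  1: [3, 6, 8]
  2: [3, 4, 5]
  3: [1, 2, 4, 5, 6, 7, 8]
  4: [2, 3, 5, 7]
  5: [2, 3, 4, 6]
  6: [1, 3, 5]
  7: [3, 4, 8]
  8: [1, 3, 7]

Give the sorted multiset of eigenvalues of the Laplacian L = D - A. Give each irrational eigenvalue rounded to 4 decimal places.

[0, 1.7530, 2.1206, 3.4450, 4.3473, 4.8019, 5.5321, 8]

Reading degrees in the order [1, 2, 3, 4, 5, 6, 7, 8] gives [3, 3, 7, 4, 4, 3, 3, 3]; set D = diag(3, 3, 7, 4, 4, 3, 3, 3) and form L = D - A. L is symmetric positive semidefinite, so every eigenvalue is real and nonnegative. By the matrix-tree theorem the graph has (1/8) * product of the nonzero eigenvalues = 1479 spanning trees. There is one zero in the spectrum, matching the 1 component.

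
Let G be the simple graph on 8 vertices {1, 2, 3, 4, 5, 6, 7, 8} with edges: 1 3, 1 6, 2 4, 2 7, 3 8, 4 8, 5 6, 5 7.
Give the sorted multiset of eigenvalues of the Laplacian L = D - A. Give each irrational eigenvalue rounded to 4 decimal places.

With the vertex order [1, 2, 3, 4, 5, 6, 7, 8], the degrees are [2, 2, 2, 2, 2, 2, 2, 2], giving D = diag(2, 2, 2, 2, 2, 2, 2, 2) and L = D - A. The multiplicity of 0 as a Laplacian eigenvalue equals the number of connected components. There is one zero in the spectrum, matching the 1 component.

[0, 0.5858, 0.5858, 2, 2, 3.4142, 3.4142, 4]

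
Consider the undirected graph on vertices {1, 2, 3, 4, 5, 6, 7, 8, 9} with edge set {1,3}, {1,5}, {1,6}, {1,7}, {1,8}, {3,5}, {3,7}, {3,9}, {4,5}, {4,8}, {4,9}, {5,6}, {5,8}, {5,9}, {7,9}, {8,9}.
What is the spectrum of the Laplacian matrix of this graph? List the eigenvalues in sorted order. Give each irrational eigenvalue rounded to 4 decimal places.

Each diagonal entry of L is the vertex degree and each off-diagonal entry is -1 where an edge is present, 0 otherwise; in the order [1, 2, 3, 4, 5, 6, 7, 8, 9] the diagonal is [5, 0, 4, 3, 6, 2, 3, 4, 5]. The multiplicity of 0 as a Laplacian eigenvalue equals the number of connected components. The 2 zero eigenvalues correspond to the 2 connected components.

[0, 0, 1.8058, 2.2055, 4.1729, 4.4781, 5.4129, 6.6805, 7.2443]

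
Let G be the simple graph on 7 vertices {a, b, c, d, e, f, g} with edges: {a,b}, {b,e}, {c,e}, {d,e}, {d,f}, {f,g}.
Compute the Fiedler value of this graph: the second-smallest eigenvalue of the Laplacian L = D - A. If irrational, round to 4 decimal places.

With the vertex order [a, b, c, d, e, f, g], the degrees are [1, 2, 1, 2, 3, 2, 1], giving D = diag(1, 2, 1, 2, 3, 2, 1) and L = D - A. The sorted Laplacian eigenvalues are [0, 0.2603, 0.6262, 1.4055, 2.2742, 3.0996, 4.3342]; the algebraic connectivity is the second entry, 0.2603.

0.2603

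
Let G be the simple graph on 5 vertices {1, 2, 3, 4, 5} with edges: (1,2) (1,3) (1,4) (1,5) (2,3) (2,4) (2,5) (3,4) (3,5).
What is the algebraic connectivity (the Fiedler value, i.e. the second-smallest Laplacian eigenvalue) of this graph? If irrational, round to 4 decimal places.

Reading degrees in the order [1, 2, 3, 4, 5] gives [4, 4, 4, 3, 3]; set D = diag(4, 4, 4, 3, 3) and form L = D - A. The smallest Laplacian eigenvalue is always 0. The next one, lambda_2 = 3, measures how hard the graph is to disconnect: larger values mean better connectivity. There is one zero in the spectrum, matching the 1 component.

3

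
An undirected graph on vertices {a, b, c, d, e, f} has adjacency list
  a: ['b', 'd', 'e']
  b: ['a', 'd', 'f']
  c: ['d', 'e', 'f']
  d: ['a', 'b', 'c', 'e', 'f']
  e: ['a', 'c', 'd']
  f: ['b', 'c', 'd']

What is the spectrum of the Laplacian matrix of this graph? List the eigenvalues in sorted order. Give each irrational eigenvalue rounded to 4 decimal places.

With the vertex order [a, b, c, d, e, f], the degrees are [3, 3, 3, 5, 3, 3], giving D = diag(3, 3, 3, 5, 3, 3) and L = D - A. Diagonalising L (or applying a numerical eigensolver to the 6x6 matrix) gives the spectrum above. The single zero eigenvalue shows the graph is connected. There is one zero in the spectrum, matching the 1 component. By the matrix-tree theorem the graph has (1/6) * product of the nonzero eigenvalues = 121 spanning trees.

[0, 2.3820, 2.3820, 4.6180, 4.6180, 6]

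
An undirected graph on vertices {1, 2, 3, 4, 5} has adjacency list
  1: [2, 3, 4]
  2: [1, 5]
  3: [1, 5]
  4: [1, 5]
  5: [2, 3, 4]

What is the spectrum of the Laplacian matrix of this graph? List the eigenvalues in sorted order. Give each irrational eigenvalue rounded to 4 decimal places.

[0, 2, 2, 3, 5]

Reading degrees in the order [1, 2, 3, 4, 5] gives [3, 2, 2, 2, 3]; set D = diag(3, 2, 2, 2, 3) and form L = D - A. L is symmetric positive semidefinite, so every eigenvalue is real and nonnegative. The largest eigenvalue, 5, is at most the vertex count 5. There is one zero in the spectrum, matching the 1 component.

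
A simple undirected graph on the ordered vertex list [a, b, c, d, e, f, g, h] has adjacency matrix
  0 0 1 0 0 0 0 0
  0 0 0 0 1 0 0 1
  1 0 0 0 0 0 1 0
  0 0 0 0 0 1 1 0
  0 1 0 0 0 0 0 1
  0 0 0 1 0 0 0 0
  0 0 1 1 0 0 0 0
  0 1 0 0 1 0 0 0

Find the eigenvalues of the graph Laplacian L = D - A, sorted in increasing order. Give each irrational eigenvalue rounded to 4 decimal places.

[0, 0, 0.3820, 1.3820, 2.6180, 3, 3, 3.6180]

With the vertex order [a, b, c, d, e, f, g, h], the degrees are [1, 2, 2, 2, 2, 1, 2, 2], giving D = diag(1, 2, 2, 2, 2, 1, 2, 2) and L = D - A. Diagonalising L (or applying a numerical eigensolver to the 8x8 matrix) gives the spectrum above. The 2 zero eigenvalues correspond to the 2 connected components. There are 2 zeros in the spectrum, matching the 2 components. The eigenvalues sum to 14, which equals trace(L) = 2|E|.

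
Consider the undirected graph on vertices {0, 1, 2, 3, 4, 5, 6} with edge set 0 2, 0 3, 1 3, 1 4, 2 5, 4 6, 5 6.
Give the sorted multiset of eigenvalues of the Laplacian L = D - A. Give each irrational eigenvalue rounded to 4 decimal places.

[0, 0.7530, 0.7530, 2.4450, 2.4450, 3.8019, 3.8019]

With the vertex order [0, 1, 2, 3, 4, 5, 6], the degrees are [2, 2, 2, 2, 2, 2, 2], giving D = diag(2, 2, 2, 2, 2, 2, 2) and L = D - A. Since every row of L sums to 0, the all-ones vector is in the kernel and 0 is an eigenvalue. By the matrix-tree theorem the graph has (1/7) * product of the nonzero eigenvalues = 7 spanning trees.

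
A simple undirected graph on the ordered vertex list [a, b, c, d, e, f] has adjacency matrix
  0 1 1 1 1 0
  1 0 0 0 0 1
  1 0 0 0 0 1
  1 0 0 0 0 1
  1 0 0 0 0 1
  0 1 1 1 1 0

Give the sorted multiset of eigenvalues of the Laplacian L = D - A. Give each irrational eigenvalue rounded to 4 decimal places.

[0, 2, 2, 2, 4, 6]

With the vertex order [a, b, c, d, e, f], the degrees are [4, 2, 2, 2, 2, 4], giving D = diag(4, 2, 2, 2, 2, 4) and L = D - A. The multiplicity of 0 as a Laplacian eigenvalue equals the number of connected components. The single zero eigenvalue shows the graph is connected. The eigenvalues sum to 16, which equals trace(L) = 2|E|. There is one zero in the spectrum, matching the 1 component.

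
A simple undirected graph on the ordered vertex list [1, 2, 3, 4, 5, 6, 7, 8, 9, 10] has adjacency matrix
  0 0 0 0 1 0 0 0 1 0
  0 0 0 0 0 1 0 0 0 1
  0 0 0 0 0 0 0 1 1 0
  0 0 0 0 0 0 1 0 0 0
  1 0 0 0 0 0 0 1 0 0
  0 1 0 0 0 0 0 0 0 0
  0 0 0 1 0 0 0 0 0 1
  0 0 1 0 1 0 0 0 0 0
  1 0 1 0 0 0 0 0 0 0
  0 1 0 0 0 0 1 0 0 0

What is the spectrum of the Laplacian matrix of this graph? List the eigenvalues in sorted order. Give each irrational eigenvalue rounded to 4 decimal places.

Reading degrees in the order [1, 2, 3, 4, 5, 6, 7, 8, 9, 10] gives [2, 2, 2, 1, 2, 1, 2, 2, 2, 2]; set D = diag(2, 2, 2, 1, 2, 1, 2, 2, 2, 2) and form L = D - A. The multiplicity of 0 as a Laplacian eigenvalue equals the number of connected components. The 2 zero eigenvalues correspond to the 2 connected components. There are 2 zeros in the spectrum, matching the 2 components. The eigenvalues sum to 18, which equals trace(L) = 2|E|.

[0, 0, 0.3820, 1.3820, 1.3820, 1.3820, 2.6180, 3.6180, 3.6180, 3.6180]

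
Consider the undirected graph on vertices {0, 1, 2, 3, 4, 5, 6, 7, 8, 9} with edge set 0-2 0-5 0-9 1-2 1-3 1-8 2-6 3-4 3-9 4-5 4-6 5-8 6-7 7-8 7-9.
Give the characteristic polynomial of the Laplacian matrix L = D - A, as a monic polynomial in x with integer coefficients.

x^10 - 30x^9 + 390x^8 - 2880x^7 + 13305x^6 - 39882x^5 + 77640x^4 - 94800x^3 + 66000x^2 - 20000x

Reading degrees in the order [0, 1, 2, 3, 4, 5, 6, 7, 8, 9] gives [3, 3, 3, 3, 3, 3, 3, 3, 3, 3]; set D = diag(3, 3, 3, 3, 3, 3, 3, 3, 3, 3) and form L = D - A. L has integer entries, so p(x) = det(xI - L) has integer coefficients. Expanding the determinant yields x^10 - 30x^9 + 390x^8 - 2880x^7 + 13305x^6 - 39882x^5 + 77640x^4 - 94800x^3 + 66000x^2 - 20000x. The coefficient of x^9 equals -trace(L) = -30, matching the sum of degrees.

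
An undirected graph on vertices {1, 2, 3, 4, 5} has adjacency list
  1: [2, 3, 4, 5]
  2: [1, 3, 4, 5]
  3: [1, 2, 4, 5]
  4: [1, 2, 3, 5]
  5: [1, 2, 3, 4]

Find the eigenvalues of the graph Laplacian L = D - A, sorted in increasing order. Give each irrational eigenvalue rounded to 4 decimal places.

Each diagonal entry of L is the vertex degree and each off-diagonal entry is -1 where an edge is present, 0 otherwise; in the order [1, 2, 3, 4, 5] the diagonal is [4, 4, 4, 4, 4]. Since every row of L sums to 0, the all-ones vector is in the kernel and 0 is an eigenvalue. The single zero eigenvalue shows the graph is connected. By the matrix-tree theorem the graph has (1/5) * product of the nonzero eigenvalues = 125 spanning trees. The eigenvalues sum to 20, which equals trace(L) = 2|E|.

[0, 5, 5, 5, 5]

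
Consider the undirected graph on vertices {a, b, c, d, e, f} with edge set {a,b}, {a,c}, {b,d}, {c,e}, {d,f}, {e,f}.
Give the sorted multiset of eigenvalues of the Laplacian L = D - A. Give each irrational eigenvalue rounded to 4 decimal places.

Reading degrees in the order [a, b, c, d, e, f] gives [2, 2, 2, 2, 2, 2]; set D = diag(2, 2, 2, 2, 2, 2) and form L = D - A. The multiplicity of 0 as a Laplacian eigenvalue equals the number of connected components.

[0, 1, 1, 3, 3, 4]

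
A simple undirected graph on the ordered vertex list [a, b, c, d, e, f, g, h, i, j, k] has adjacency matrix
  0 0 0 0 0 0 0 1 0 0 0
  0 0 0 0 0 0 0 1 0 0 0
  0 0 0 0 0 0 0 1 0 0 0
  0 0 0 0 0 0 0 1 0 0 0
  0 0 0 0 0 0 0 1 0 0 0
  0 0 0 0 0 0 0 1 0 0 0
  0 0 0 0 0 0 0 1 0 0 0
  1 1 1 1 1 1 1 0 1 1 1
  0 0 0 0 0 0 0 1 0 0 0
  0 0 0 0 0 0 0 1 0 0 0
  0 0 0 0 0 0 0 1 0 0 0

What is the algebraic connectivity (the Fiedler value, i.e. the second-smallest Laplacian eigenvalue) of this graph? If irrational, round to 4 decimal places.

Reading degrees in the order [a, b, c, d, e, f, g, h, i, j, k] gives [1, 1, 1, 1, 1, 1, 1, 10, 1, 1, 1]; set D = diag(1, 1, 1, 1, 1, 1, 1, 10, 1, 1, 1) and form L = D - A. Computing the eigenvalues of L and sorting gives [0, 1, 1, 1, 1, 1, 1, 1, 1, 1, 11]. The Fiedler value lambda_2 = 1 is strictly positive, so the graph is connected.

1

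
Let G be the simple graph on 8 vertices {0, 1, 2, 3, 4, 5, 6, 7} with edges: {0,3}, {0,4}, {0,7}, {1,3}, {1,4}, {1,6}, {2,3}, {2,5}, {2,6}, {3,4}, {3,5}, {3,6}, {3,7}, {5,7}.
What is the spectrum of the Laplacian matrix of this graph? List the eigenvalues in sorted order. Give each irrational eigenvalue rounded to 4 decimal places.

[0, 1.7530, 1.7530, 3.4450, 3.4450, 4.8019, 4.8019, 8]

Reading degrees in the order [0, 1, 2, 3, 4, 5, 6, 7] gives [3, 3, 3, 7, 3, 3, 3, 3]; set D = diag(3, 3, 3, 7, 3, 3, 3, 3) and form L = D - A. The multiplicity of 0 as a Laplacian eigenvalue equals the number of connected components. The eigenvalues sum to 28, which equals trace(L) = 2|E|.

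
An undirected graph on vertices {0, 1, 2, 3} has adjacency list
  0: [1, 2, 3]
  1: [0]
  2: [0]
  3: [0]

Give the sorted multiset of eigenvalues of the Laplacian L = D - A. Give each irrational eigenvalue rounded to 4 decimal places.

[0, 1, 1, 4]

Reading degrees in the order [0, 1, 2, 3] gives [3, 1, 1, 1]; set D = diag(3, 1, 1, 1) and form L = D - A. The multiplicity of 0 as a Laplacian eigenvalue equals the number of connected components.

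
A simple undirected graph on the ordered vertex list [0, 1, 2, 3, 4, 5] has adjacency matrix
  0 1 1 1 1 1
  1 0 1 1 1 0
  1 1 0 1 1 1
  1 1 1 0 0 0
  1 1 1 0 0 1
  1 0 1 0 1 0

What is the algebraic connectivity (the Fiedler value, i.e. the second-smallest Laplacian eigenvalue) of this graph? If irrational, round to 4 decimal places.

2.5858

Reading degrees in the order [0, 1, 2, 3, 4, 5] gives [5, 4, 5, 3, 4, 3]; set D = diag(5, 4, 5, 3, 4, 3) and form L = D - A. The sorted Laplacian eigenvalues are [0, 2.5858, 4, 5.4142, 6, 6]; the algebraic connectivity is the second entry, 2.5858. By the matrix-tree theorem the graph has (1/6) * product of the nonzero eigenvalues = 336 spanning trees. The largest eigenvalue, 6, is at most the vertex count 6.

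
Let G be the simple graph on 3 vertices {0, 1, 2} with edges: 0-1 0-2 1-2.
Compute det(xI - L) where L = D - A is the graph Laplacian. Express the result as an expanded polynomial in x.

Each diagonal entry of L is the vertex degree and each off-diagonal entry is -1 where an edge is present, 0 otherwise; in the order [0, 1, 2] the diagonal is [2, 2, 2]. L has integer entries, so p(x) = det(xI - L) has integer coefficients. Expanding the determinant yields x^3 - 6x^2 + 9x. The coefficient of x^2 equals -trace(L) = -6, matching the sum of degrees. By the matrix-tree theorem the graph has (1/3) * product of the nonzero eigenvalues = 3 spanning trees.

x^3 - 6x^2 + 9x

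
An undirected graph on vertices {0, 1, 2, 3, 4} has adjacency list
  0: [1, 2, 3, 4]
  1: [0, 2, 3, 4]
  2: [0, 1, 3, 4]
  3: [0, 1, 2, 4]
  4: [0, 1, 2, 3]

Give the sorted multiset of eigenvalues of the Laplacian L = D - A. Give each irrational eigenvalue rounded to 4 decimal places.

Each diagonal entry of L is the vertex degree and each off-diagonal entry is -1 where an edge is present, 0 otherwise; in the order [0, 1, 2, 3, 4] the diagonal is [4, 4, 4, 4, 4]. L is symmetric positive semidefinite, so every eigenvalue is real and nonnegative. The single zero eigenvalue shows the graph is connected. The eigenvalues sum to 20, which equals trace(L) = 2|E|. The largest eigenvalue, 5, is at most the vertex count 5.

[0, 5, 5, 5, 5]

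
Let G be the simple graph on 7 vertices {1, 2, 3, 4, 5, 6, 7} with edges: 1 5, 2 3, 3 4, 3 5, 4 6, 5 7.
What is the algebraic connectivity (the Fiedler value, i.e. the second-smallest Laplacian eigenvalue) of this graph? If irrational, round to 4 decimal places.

Reading degrees in the order [1, 2, 3, 4, 5, 6, 7] gives [1, 1, 3, 2, 3, 1, 1]; set D = diag(1, 1, 3, 2, 3, 1, 1) and form L = D - A. The smallest Laplacian eigenvalue is always 0. The next one, lambda_2 = 0.3217, measures how hard the graph is to disconnect: larger values mean better connectivity. The eigenvalues sum to 12, which equals trace(L) = 2|E|.

0.3217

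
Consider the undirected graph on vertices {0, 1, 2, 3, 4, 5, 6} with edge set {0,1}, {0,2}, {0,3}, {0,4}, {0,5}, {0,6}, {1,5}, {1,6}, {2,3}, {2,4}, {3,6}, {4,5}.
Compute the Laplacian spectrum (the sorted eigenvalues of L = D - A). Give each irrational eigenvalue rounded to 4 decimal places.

[0, 2, 2, 4, 4, 5, 7]

With the vertex order [0, 1, 2, 3, 4, 5, 6], the degrees are [6, 3, 3, 3, 3, 3, 3], giving D = diag(6, 3, 3, 3, 3, 3, 3) and L = D - A. Diagonalising L (or applying a numerical eigensolver to the 7x7 matrix) gives the spectrum above. There is one zero in the spectrum, matching the 1 component.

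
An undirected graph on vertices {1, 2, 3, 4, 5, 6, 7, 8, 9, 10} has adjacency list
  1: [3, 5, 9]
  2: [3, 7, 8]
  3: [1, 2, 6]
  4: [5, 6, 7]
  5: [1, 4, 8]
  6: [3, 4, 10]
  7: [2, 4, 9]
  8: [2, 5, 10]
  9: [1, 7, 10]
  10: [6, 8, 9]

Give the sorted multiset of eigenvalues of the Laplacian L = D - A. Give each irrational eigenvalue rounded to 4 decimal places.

[0, 2, 2, 2, 2, 2, 5, 5, 5, 5]

With the vertex order [1, 2, 3, 4, 5, 6, 7, 8, 9, 10], the degrees are [3, 3, 3, 3, 3, 3, 3, 3, 3, 3], giving D = diag(3, 3, 3, 3, 3, 3, 3, 3, 3, 3) and L = D - A. Since every row of L sums to 0, the all-ones vector is in the kernel and 0 is an eigenvalue. There is one zero in the spectrum, matching the 1 component. The eigenvalues sum to 30, which equals trace(L) = 2|E|.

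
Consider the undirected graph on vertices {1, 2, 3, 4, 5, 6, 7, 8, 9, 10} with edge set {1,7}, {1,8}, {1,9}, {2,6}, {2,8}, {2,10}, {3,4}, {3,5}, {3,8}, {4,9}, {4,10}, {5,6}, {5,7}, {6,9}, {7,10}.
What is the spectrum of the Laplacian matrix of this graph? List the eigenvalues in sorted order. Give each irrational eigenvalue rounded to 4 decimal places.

Reading degrees in the order [1, 2, 3, 4, 5, 6, 7, 8, 9, 10] gives [3, 3, 3, 3, 3, 3, 3, 3, 3, 3]; set D = diag(3, 3, 3, 3, 3, 3, 3, 3, 3, 3) and form L = D - A. Diagonalising L (or applying a numerical eigensolver to the 10x10 matrix) gives the spectrum above. The largest eigenvalue, 5, is at most the vertex count 10.

[0, 2, 2, 2, 2, 2, 5, 5, 5, 5]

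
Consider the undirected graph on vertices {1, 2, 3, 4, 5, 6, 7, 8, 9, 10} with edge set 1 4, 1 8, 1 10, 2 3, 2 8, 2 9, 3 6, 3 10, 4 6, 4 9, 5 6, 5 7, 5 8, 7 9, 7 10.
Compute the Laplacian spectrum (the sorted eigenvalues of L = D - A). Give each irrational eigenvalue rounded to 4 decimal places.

Reading degrees in the order [1, 2, 3, 4, 5, 6, 7, 8, 9, 10] gives [3, 3, 3, 3, 3, 3, 3, 3, 3, 3]; set D = diag(3, 3, 3, 3, 3, 3, 3, 3, 3, 3) and form L = D - A. Diagonalising L (or applying a numerical eigensolver to the 10x10 matrix) gives the spectrum above. The single zero eigenvalue shows the graph is connected. There is one zero in the spectrum, matching the 1 component.

[0, 2, 2, 2, 2, 2, 5, 5, 5, 5]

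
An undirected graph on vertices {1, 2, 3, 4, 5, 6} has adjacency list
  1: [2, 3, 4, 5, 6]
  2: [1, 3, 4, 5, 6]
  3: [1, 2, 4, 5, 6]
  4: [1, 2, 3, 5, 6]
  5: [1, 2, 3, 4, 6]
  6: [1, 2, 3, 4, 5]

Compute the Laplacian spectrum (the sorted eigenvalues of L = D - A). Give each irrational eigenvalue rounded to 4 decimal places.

Reading degrees in the order [1, 2, 3, 4, 5, 6] gives [5, 5, 5, 5, 5, 5]; set D = diag(5, 5, 5, 5, 5, 5) and form L = D - A. The multiplicity of 0 as a Laplacian eigenvalue equals the number of connected components. The eigenvalues sum to 30, which equals trace(L) = 2|E|. The largest eigenvalue, 6, is at most the vertex count 6.

[0, 6, 6, 6, 6, 6]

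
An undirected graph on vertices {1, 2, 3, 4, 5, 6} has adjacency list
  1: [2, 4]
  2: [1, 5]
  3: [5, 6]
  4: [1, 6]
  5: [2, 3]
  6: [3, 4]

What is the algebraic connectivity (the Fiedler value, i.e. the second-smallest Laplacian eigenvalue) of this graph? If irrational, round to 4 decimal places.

With the vertex order [1, 2, 3, 4, 5, 6], the degrees are [2, 2, 2, 2, 2, 2], giving D = diag(2, 2, 2, 2, 2, 2) and L = D - A. Computing the eigenvalues of L and sorting gives [0, 1, 1, 3, 3, 4]. The Fiedler value lambda_2 = 1 is strictly positive, so the graph is connected. By the matrix-tree theorem the graph has (1/6) * product of the nonzero eigenvalues = 6 spanning trees. The largest eigenvalue, 4, is at most the vertex count 6.

1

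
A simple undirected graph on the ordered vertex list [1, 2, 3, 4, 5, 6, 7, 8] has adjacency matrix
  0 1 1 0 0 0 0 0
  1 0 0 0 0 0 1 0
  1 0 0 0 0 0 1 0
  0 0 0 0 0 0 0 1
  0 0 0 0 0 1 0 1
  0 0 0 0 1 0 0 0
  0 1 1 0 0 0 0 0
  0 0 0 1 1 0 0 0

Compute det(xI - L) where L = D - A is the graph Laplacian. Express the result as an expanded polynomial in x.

With the vertex order [1, 2, 3, 4, 5, 6, 7, 8], the degrees are [2, 2, 2, 1, 2, 1, 2, 2], giving D = diag(2, 2, 2, 1, 2, 1, 2, 2) and L = D - A. L has integer entries, so p(x) = det(xI - L) has integer coefficients. Expanding the determinant yields x^8 - 14x^7 + 78x^6 - 220x^5 + 328x^4 - 240x^3 + 64x^2. The constant term is 0 because L is singular (the all-ones vector lies in its kernel). The eigenvalues sum to 14, which equals trace(L) = 2|E|.

x^8 - 14x^7 + 78x^6 - 220x^5 + 328x^4 - 240x^3 + 64x^2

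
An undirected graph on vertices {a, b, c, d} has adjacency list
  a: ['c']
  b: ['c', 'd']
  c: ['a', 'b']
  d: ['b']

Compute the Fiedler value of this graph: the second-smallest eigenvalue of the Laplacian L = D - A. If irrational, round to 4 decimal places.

0.5858

Reading degrees in the order [a, b, c, d] gives [1, 2, 2, 1]; set D = diag(1, 2, 2, 1) and form L = D - A. Computing the eigenvalues of L and sorting gives [0, 0.5858, 2, 3.4142]. The Fiedler value lambda_2 = 0.5858 is strictly positive, so the graph is connected. There is one zero in the spectrum, matching the 1 component.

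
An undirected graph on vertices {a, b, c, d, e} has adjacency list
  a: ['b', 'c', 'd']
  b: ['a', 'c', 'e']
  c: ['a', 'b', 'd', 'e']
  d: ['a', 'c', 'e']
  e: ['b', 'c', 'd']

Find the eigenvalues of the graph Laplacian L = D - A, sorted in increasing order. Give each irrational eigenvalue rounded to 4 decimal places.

With the vertex order [a, b, c, d, e], the degrees are [3, 3, 4, 3, 3], giving D = diag(3, 3, 4, 3, 3) and L = D - A. The multiplicity of 0 as a Laplacian eigenvalue equals the number of connected components. There is one zero in the spectrum, matching the 1 component.

[0, 3, 3, 5, 5]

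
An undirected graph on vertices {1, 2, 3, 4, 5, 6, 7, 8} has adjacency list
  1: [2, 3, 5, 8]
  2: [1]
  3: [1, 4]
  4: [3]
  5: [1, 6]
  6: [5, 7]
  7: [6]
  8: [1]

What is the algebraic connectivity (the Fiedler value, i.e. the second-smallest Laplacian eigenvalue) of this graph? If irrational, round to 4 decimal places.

0.2538

Each diagonal entry of L is the vertex degree and each off-diagonal entry is -1 where an edge is present, 0 otherwise; in the order [1, 2, 3, 4, 5, 6, 7, 8] the diagonal is [4, 1, 2, 1, 2, 2, 1, 1]. The smallest Laplacian eigenvalue is always 0. The next one, lambda_2 = 0.2538, measures how hard the graph is to disconnect: larger values mean better connectivity. The largest eigenvalue, 5.1732, is at most the vertex count 8.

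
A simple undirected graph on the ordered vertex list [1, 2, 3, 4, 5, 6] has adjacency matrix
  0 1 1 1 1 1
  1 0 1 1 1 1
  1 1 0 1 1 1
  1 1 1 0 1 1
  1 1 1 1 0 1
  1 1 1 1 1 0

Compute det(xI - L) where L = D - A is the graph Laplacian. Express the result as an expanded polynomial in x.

x^6 - 30x^5 + 360x^4 - 2160x^3 + 6480x^2 - 7776x

Each diagonal entry of L is the vertex degree and each off-diagonal entry is -1 where an edge is present, 0 otherwise; in the order [1, 2, 3, 4, 5, 6] the diagonal is [5, 5, 5, 5, 5, 5]. Computing det(xI - L) by cofactor expansion (or equivalently via sum-over-permutations) gives x^6 - 30x^5 + 360x^4 - 2160x^3 + 6480x^2 - 7776x. The constant term is 0 because L is singular (the all-ones vector lies in its kernel). The eigenvalues sum to 30, which equals trace(L) = 2|E|. There is one zero in the spectrum, matching the 1 component.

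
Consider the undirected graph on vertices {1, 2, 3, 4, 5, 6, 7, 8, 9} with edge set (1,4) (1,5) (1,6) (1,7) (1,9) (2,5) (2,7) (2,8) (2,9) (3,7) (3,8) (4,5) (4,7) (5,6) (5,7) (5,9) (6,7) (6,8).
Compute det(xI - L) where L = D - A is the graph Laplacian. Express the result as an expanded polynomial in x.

With the vertex order [1, 2, 3, 4, 5, 6, 7, 8, 9], the degrees are [5, 4, 2, 3, 6, 4, 6, 3, 3], giving D = diag(5, 4, 2, 3, 6, 4, 6, 3, 3) and L = D - A. L has integer entries, so p(x) = det(xI - L) has integer coefficients. Expanding the determinant yields x^9 - 36x^8 + 550x^7 - 4646x^6 + 23672x^5 - 74284x^4 + 139735x^3 - 143436x^2 + 61128x. Since p(0) = det(-L) = 0, x divides p(x). The eigenvalues sum to 36, which equals trace(L) = 2|E|. The largest eigenvalue, 7.3684, is at most the vertex count 9.

x^9 - 36x^8 + 550x^7 - 4646x^6 + 23672x^5 - 74284x^4 + 139735x^3 - 143436x^2 + 61128x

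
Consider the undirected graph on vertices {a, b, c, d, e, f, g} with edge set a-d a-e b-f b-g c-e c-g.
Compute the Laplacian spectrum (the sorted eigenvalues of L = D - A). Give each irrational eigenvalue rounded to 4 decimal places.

Reading degrees in the order [a, b, c, d, e, f, g] gives [2, 2, 2, 1, 2, 1, 2]; set D = diag(2, 2, 2, 1, 2, 1, 2) and form L = D - A. The multiplicity of 0 as a Laplacian eigenvalue equals the number of connected components. The single zero eigenvalue shows the graph is connected.

[0, 0.1981, 0.7530, 1.5550, 2.4450, 3.2470, 3.8019]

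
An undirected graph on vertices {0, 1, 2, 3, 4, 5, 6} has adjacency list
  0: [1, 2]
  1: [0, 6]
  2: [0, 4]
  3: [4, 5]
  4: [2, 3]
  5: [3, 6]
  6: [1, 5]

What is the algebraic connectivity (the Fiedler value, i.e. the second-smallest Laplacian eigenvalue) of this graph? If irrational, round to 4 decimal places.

With the vertex order [0, 1, 2, 3, 4, 5, 6], the degrees are [2, 2, 2, 2, 2, 2, 2], giving D = diag(2, 2, 2, 2, 2, 2, 2) and L = D - A. Computing the eigenvalues of L and sorting gives [0, 0.7530, 0.7530, 2.4450, 2.4450, 3.8019, 3.8019]. The Fiedler value lambda_2 = 0.7530 is strictly positive, so the graph is connected. The eigenvalues sum to 14, which equals trace(L) = 2|E|.

0.7530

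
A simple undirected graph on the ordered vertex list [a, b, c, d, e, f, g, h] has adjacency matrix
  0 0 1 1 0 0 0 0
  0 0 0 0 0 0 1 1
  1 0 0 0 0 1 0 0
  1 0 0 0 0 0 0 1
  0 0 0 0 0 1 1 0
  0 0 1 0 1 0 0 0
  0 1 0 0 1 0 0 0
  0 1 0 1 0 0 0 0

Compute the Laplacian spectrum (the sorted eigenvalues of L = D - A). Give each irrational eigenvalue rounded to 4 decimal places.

[0, 0.5858, 0.5858, 2, 2, 3.4142, 3.4142, 4]

Each diagonal entry of L is the vertex degree and each off-diagonal entry is -1 where an edge is present, 0 otherwise; in the order [a, b, c, d, e, f, g, h] the diagonal is [2, 2, 2, 2, 2, 2, 2, 2]. L is symmetric positive semidefinite, so every eigenvalue is real and nonnegative. The single zero eigenvalue shows the graph is connected. The largest eigenvalue, 4, is at most the vertex count 8. There is one zero in the spectrum, matching the 1 component.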